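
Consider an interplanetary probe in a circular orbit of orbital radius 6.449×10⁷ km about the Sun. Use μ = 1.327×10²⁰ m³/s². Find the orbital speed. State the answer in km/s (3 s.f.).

v ≈ 45.4 km/s

r = 6.449×10⁷ km = 6.449×10¹⁰ m.
For a circular orbit v = √(μ/r) = √(1.327×10²⁰ / 6.449×10¹⁰) = √(2.058×10⁹) = 45360 m/s.
That is 45.36 km/s.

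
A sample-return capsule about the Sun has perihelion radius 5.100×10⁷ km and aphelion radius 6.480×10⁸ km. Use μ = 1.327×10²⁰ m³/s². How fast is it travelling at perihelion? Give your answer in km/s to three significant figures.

v ≈ 69.5 km/s

Semi-major axis a = (r_p + r_a)/2 = 3.4950×10⁸ km = 3.495×10¹¹ m.
Vis-viva: v² = μ(2/r − 1/a) = 1.327×10²⁰ × (3.922×10⁻¹¹ − 2.861×10⁻¹²) = 4.824×10⁹ m²/s².
v = 69460 m/s = 69.46 km/s.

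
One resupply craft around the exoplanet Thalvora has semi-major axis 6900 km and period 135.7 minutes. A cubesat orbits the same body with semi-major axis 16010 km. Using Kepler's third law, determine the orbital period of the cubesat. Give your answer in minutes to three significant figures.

T₂ ≈ 480 minutes

Kepler's third law: T² ∝ a³, so T₂ = T₁ (a₂/a₁)^(3/2).
a₂/a₁ = 2.320, (a₂/a₁)^(3/2) = 3.534.
T₂ = 135.7 × 3.534 = 479.6 minutes.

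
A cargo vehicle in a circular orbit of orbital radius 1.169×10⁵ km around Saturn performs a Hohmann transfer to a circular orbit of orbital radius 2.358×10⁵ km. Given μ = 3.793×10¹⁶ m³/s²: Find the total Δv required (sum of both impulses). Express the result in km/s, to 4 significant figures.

r₁ = 1.169×10⁵ km = 1.169×10⁸ m.
r₂ = 2.358×10⁵ km = 2.358×10⁸ m.
Transfer ellipse a_t = (r₁ + r₂)/2 = 1.764×10⁸ m.
At r₁: circular v_c1 = √(μ/r₁) = 18010 m/s; transfer-perikrone v_p = √[μ(2/r₁ − 1/a_t)] = 20830 m/s.
Δv₁ = v_p − v_c1 = 2816 m/s.
At r₂: circular v_c2 = √(μ/r₂) = 12680 m/s; transfer-apokrone v_a = √[μ(2/r₂ − 1/a_t)] = 10330 m/s.
Δv₂ = v_c2 − v_a = 2357 m/s.
Total Δv = Δv₁ + Δv₂ = 5173 m/s = 5.173 km/s.

Δv_total ≈ 5.173 km/s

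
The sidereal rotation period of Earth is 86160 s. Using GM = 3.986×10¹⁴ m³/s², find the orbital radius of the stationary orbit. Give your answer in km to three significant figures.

A synchronous orbit has period T, so by Kepler's third law a = (μT²/4π²)^(1/3).
μT²/4π² = 3.986×10¹⁴ × (8.616×10⁴)² / 39.48 = 7.495×10²² m³.
a = 4.216×10⁷ m = 42163 km.

r_sync ≈ 42200 km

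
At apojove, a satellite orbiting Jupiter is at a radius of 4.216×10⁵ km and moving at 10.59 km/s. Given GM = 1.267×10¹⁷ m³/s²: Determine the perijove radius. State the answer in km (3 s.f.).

r_a = 4.216×10⁸ m.
Specific energy ε = v²/2 − μ/r = -2.444×10⁸ J/kg, so a = −μ/(2ε) = 2.592×10⁸ m.
The apsides satisfy r_p + r_a = 2a, so the perijove radius is 2a − r_a = 9.671×10⁷ m = 96711 km.

perijove radius ≈ 96700 km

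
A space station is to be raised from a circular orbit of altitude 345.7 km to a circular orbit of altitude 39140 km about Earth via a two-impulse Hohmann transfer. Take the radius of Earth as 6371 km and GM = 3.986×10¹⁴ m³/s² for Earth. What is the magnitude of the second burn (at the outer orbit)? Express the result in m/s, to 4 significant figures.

r₁ = 6371 + 345.7 = 6716.7 km = 6.7167×10⁶ m.
r₂ = 6371 + 39140 = 45511 km = 4.5511×10⁷ m.
Transfer ellipse a_t = (r₁ + r₂)/2 = 2.611×10⁷ m.
At r₁: circular v_c1 = √(μ/r₁) = 7704 m/s; transfer-perigee v_p = √[μ(2/r₁ − 1/a_t)] = 10170 m/s.
At r₂: circular v_c2 = √(μ/r₂) = 2959 m/s; transfer-apogee v_a = √[μ(2/r₂ − 1/a_t)] = 1501 m/s.
Δv₂ = v_c2 − v_a = 1459 m/s.

Δv ≈ 1459 m/s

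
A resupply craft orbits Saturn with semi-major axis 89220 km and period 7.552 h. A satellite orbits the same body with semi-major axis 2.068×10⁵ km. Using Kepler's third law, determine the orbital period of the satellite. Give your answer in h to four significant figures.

Kepler's third law: T² ∝ a³, so T₂ = T₁ (a₂/a₁)^(3/2).
a₂/a₁ = 2.318, (a₂/a₁)^(3/2) = 3.529.
T₂ = 7.552 × 3.529 = 26.65 h.

T₂ ≈ 26.65 h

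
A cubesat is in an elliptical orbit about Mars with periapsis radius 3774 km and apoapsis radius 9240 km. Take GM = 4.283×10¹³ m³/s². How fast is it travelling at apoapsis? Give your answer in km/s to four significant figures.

Semi-major axis a = (r_p + r_a)/2 = 6507.0 km = 6.507×10⁶ m.
Vis-viva: v² = μ(2/r − 1/a) = 4.283×10¹³ × (2.165×10⁻⁷ − 1.537×10⁻⁷) = 2.688×10⁶ m²/s².
v = 1640 m/s = 1.640 km/s.

v ≈ 1.640 km/s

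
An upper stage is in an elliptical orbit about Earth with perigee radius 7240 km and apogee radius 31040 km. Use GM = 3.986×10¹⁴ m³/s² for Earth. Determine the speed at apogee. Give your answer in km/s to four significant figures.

Semi-major axis a = (r_p + r_a)/2 = 19140 km = 1.914×10⁷ m.
Vis-viva: v² = μ(2/r − 1/a) = 3.986×10¹⁴ × (6.443×10⁻⁸ − 5.225×10⁻⁸) = 4.857×10⁶ m²/s².
v = 2204 m/s = 2.204 km/s.

v ≈ 2.204 km/s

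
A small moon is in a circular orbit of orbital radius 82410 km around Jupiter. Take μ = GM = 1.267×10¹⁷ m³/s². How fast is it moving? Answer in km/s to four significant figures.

v ≈ 39.21 km/s

r = 82410 km = 8.241×10⁷ m.
For a circular orbit v = √(μ/r) = √(1.267×10¹⁷ / 8.241×10⁷) = √(1.537×10⁹) = 39210 m/s.
That is 39.21 km/s.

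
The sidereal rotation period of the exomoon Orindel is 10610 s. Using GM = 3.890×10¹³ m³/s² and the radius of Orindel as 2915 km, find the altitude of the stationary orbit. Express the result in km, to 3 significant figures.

A synchronous orbit has period T, so by Kepler's third law a = (μT²/4π²)^(1/3).
μT²/4π² = 3.890×10¹³ × (1.061×10⁴)² / 39.48 = 1.109×10²⁰ m³.
a = 4.805×10⁶ m = 4804.8 km.
Altitude h = a − R = 4804.8 − 2915 = 1889.8 km.

h_sync ≈ 1890 km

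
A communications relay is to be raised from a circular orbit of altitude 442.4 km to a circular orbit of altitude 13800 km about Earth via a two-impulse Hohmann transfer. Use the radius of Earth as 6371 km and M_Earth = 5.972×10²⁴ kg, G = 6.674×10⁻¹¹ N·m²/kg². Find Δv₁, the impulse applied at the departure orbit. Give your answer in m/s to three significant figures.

μ = GM = 6.674×10⁻¹¹ × 5.972×10²⁴ = 3.986×10¹⁴ m³/s².
r₁ = 6371 + 442.4 = 6813.4 km = 6.8134×10⁶ m.
r₂ = 6371 + 13800 = 20171 km = 2.0171×10⁷ m.
Transfer ellipse a_t = (r₁ + r₂)/2 = 1.349×10⁷ m.
At r₁: circular v_c1 = √(μ/r₁) = 7648 m/s; transfer-perigee v_p = √[μ(2/r₁ − 1/a_t)] = 9352 m/s.
Δv₁ = v_p − v_c1 = 1703 m/s.

Δv ≈ 1700 m/s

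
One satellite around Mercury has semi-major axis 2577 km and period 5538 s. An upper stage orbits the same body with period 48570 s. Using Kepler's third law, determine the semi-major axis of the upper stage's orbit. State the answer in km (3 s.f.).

Kepler's third law: a³ ∝ T², so a₂ = a₁ (T₂/T₁)^(2/3).
T₂/T₁ = 8.770, (T₂/T₁)^(2/3) = 4.253.
a₂ = 2577 × 4.253 = 10960 km.

a₂ ≈ 11000 km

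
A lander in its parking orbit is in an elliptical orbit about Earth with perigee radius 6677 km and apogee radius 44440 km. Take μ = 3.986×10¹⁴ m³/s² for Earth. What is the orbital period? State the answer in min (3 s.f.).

T ≈ 678 min

Semi-major axis a = (r_p + r_a)/2 = (6677.0 + 44440)/2 = 25558 km = 2.556×10⁷ m.
By Kepler's third law T = 2π√(a³/μ) = 2π × 6.472×10³ = 4.066×10⁴ s.
= 677.7 min.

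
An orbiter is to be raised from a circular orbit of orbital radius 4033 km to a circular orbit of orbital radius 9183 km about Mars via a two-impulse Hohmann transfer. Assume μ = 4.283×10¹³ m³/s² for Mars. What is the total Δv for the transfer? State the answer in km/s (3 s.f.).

r₁ = 4033 km = 4.033×10⁶ m.
r₂ = 9183 km = 9.183×10⁶ m.
Transfer ellipse a_t = (r₁ + r₂)/2 = 6.608×10⁶ m.
At r₁: circular v_c1 = √(μ/r₁) = 3259 m/s; transfer-periapsis v_p = √[μ(2/r₁ − 1/a_t)] = 3842 m/s.
Δv₁ = v_p − v_c1 = 582.8 m/s.
At r₂: circular v_c2 = √(μ/r₂) = 2160 m/s; transfer-apoapsis v_a = √[μ(2/r₂ − 1/a_t)] = 1687 m/s.
Δv₂ = v_c2 − v_a = 472.5 m/s.
Total Δv = Δv₁ + Δv₂ = 1055 m/s = 1.055 km/s.

Δv_total ≈ 1.06 km/s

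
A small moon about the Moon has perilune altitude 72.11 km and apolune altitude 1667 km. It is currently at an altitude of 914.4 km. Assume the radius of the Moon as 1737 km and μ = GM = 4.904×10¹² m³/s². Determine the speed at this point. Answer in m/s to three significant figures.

v ≈ 1350 m/s

r_p = 1737 + 72.11 = 1809.1 km = 1.8091×10⁶ m.
r_a = 1737 + 1667 = 3404.0 km = 3.4040×10⁶ m.
r = 1737 + 914.4 = 2651.4 km = 2.651×10⁶ m.
Semi-major axis a = (r_p + r_a)/2 = 2606.6 km = 2.607×10⁶ m.
Vis-viva: v² = μ(2/r − 1/a) = 4.904×10¹² × (7.543×10⁻⁷ − 3.836×10⁻⁷) = 1.818×10⁶ m²/s².
v = 1348 m/s.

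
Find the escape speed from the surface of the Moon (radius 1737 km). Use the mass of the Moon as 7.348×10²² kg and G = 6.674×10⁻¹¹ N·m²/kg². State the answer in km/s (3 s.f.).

μ = GM = 6.674×10⁻¹¹ × 7.348×10²² = 4.904×10¹² m³/s².
r = R = 1.737×10⁶ m.
Escape speed v_esc = √(2μ/r) = √(2 × 4.904×10¹² / 1.737×10⁶) = √(5.647×10⁶) = 2376 m/s.
= 2.376 km/s.

v_esc ≈ 2.38 km/s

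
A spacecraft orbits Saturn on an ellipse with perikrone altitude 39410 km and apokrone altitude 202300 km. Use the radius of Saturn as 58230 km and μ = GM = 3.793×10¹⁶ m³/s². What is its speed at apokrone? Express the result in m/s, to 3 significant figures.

v ≈ 8910 m/s

r_p = 58230 + 39410 = 97640 km = 9.7640×10⁷ m.
r_a = 58230 + 202300 = 260530 km = 2.6053×10⁸ m.
Semi-major axis a = (r_p + r_a)/2 = 1.7908×10⁵ km = 1.791×10⁸ m.
Vis-viva: v² = μ(2/r − 1/a) = 3.793×10¹⁶ × (7.677×10⁻⁹ − 5.584×10⁻⁹) = 7.938×10⁷ m²/s².
v = 8909 m/s.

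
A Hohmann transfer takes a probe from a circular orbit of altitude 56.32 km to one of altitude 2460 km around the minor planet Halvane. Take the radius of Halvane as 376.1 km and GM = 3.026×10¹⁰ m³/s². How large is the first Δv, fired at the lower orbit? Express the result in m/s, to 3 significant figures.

Δv ≈ 83.9 m/s

r₁ = 376.1 + 56.32 = 432.42 km = 4.3242×10⁵ m.
r₂ = 376.1 + 2460 = 2836.1 km = 2.8361×10⁶ m.
Transfer ellipse a_t = (r₁ + r₂)/2 = 1.634×10⁶ m.
At r₁: circular v_c1 = √(μ/r₁) = 264.5 m/s; transfer-periapsis v_p = √[μ(2/r₁ − 1/a_t)] = 348.5 m/s.
Δv₁ = v_p − v_c1 = 83.95 m/s.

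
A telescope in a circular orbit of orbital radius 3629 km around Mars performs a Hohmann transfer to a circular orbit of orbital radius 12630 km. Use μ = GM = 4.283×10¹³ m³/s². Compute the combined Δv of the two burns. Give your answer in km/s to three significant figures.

Δv_total ≈ 1.46 km/s

r₁ = 3629 km = 3.629×10⁶ m.
r₂ = 12630 km = 1.263×10⁷ m.
Transfer ellipse a_t = (r₁ + r₂)/2 = 8.130×10⁶ m.
At r₁: circular v_c1 = √(μ/r₁) = 3435 m/s; transfer-periapsis v_p = √[μ(2/r₁ − 1/a_t)] = 4282 m/s.
Δv₁ = v_p − v_c1 = 846.6 m/s.
At r₂: circular v_c2 = √(μ/r₂) = 1842 m/s; transfer-apoapsis v_a = √[μ(2/r₂ − 1/a_t)] = 1230 m/s.
Δv₂ = v_c2 − v_a = 611.1 m/s.
Total Δv = Δv₁ + Δv₂ = 1458 m/s = 1.458 km/s.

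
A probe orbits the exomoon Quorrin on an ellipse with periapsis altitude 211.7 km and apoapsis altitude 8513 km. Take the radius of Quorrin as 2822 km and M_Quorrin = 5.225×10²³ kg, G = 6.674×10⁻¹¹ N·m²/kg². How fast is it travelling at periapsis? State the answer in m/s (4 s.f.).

μ = GM = 6.674×10⁻¹¹ × 5.225×10²³ = 3.487×10¹³ m³/s².
r_p = 2822 + 211.7 = 3033.7 km = 3.0337×10⁶ m.
r_a = 2822 + 8513 = 11335 km = 1.1335×10⁷ m.
Semi-major axis a = (r_p + r_a)/2 = 7184.4 km = 7.184×10⁶ m.
Vis-viva: v² = μ(2/r − 1/a) = 3.487×10¹³ × (6.593×10⁻⁷ − 1.392×10⁻⁷) = 1.814×10⁷ m²/s².
v = 4259 m/s.

v ≈ 4259 m/s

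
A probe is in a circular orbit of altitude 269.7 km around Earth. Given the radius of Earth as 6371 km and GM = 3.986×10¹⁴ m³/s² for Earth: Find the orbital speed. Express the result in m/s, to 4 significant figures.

r = 6371 + 269.7 = 6640.7 km = 6.6407×10⁶ m.
For a circular orbit v = √(μ/r) = √(3.986×10¹⁴ / 6.641×10⁶) = √(6.002×10⁷) = 7748 m/s.

v ≈ 7748 m/s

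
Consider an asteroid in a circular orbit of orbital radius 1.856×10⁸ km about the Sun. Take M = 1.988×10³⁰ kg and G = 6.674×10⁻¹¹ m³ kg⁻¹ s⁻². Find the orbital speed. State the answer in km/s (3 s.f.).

μ = GM = 6.674×10⁻¹¹ × 1.988×10³⁰ = 1.327×10²⁰ m³/s².
r = 1.856×10⁸ km = 1.856×10¹¹ m.
For a circular orbit v = √(μ/r) = √(1.327×10²⁰ / 1.856×10¹¹) = √(7.149×10⁸) = 26740 m/s.
That is 26.74 km/s.

v ≈ 26.7 km/s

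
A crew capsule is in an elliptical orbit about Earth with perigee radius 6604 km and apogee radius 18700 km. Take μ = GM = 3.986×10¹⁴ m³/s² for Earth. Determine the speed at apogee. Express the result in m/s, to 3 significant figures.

v ≈ 3340 m/s

Semi-major axis a = (r_p + r_a)/2 = 12652 km = 1.265×10⁷ m.
Vis-viva: v² = μ(2/r − 1/a) = 3.986×10¹⁴ × (1.070×10⁻⁷ − 7.904×10⁻⁸) = 1.113×10⁷ m²/s².
v = 3336 m/s.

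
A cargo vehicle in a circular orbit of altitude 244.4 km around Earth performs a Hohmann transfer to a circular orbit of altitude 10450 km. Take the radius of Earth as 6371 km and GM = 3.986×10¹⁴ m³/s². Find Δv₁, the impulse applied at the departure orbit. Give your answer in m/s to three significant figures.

Δv ≈ 1540 m/s

r₁ = 6371 + 244.4 = 6615.4 km = 6.6154×10⁶ m.
r₂ = 6371 + 10450 = 16821 km = 1.6821×10⁷ m.
Transfer ellipse a_t = (r₁ + r₂)/2 = 1.172×10⁷ m.
At r₁: circular v_c1 = √(μ/r₁) = 7762 m/s; transfer-perigee v_p = √[μ(2/r₁ − 1/a_t)] = 9300 m/s.
Δv₁ = v_p − v_c1 = 1538 m/s.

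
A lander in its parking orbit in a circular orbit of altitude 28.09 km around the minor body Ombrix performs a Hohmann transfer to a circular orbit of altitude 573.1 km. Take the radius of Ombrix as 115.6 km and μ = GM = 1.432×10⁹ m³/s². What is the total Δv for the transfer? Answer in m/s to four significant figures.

Δv_total ≈ 47.39 m/s

r₁ = 115.6 + 28.09 = 143.69 km = 1.4369×10⁵ m.
r₂ = 115.6 + 573.1 = 688.70 km = 6.8870×10⁵ m.
Transfer ellipse a_t = (r₁ + r₂)/2 = 4.162×10⁵ m.
At r₁: circular v_c1 = √(μ/r₁) = 99.83 m/s; transfer-periapsis v_p = √[μ(2/r₁ − 1/a_t)] = 128.4 m/s.
Δv₁ = v_p − v_c1 = 28.59 m/s.
At r₂: circular v_c2 = √(μ/r₂) = 45.60 m/s; transfer-apoapsis v_a = √[μ(2/r₂ − 1/a_t)] = 26.79 m/s.
Δv₂ = v_c2 − v_a = 18.81 m/s.
Total Δv = Δv₁ + Δv₂ = 47.39 m/s.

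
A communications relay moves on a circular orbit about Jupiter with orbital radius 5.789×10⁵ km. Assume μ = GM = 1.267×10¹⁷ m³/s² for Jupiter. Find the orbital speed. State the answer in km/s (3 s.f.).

v ≈ 14.8 km/s

r = 5.789×10⁵ km = 5.789×10⁸ m.
For a circular orbit v = √(μ/r) = √(1.267×10¹⁷ / 5.789×10⁸) = √(2.189×10⁸) = 14790 m/s.
That is 14.79 km/s.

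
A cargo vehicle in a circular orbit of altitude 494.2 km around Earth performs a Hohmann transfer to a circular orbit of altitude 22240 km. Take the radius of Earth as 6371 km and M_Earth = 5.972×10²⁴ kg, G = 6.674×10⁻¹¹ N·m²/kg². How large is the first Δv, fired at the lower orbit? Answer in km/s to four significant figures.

μ = GM = 6.674×10⁻¹¹ × 5.972×10²⁴ = 3.986×10¹⁴ m³/s².
r₁ = 6371 + 494.2 = 6865.2 km = 6.8652×10⁶ m.
r₂ = 6371 + 22240 = 28611 km = 2.8611×10⁷ m.
Transfer ellipse a_t = (r₁ + r₂)/2 = 1.774×10⁷ m.
At r₁: circular v_c1 = √(μ/r₁) = 7619 m/s; transfer-perigee v_p = √[μ(2/r₁ − 1/a_t)] = 9677 m/s.
Δv₁ = v_p − v_c1 = 2057 m/s.
= 2.057 km/s.

Δv ≈ 2.057 km/s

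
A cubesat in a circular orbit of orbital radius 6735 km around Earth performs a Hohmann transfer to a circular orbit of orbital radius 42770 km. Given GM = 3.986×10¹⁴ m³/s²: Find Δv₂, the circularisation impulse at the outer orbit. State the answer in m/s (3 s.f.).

Δv ≈ 1460 m/s

r₁ = 6735 km = 6.735×10⁶ m.
r₂ = 42770 km = 4.277×10⁷ m.
Transfer ellipse a_t = (r₁ + r₂)/2 = 2.475×10⁷ m.
At r₁: circular v_c1 = √(μ/r₁) = 7693 m/s; transfer-perigee v_p = √[μ(2/r₁ − 1/a_t)] = 10110 m/s.
At r₂: circular v_c2 = √(μ/r₂) = 3053 m/s; transfer-apogee v_a = √[μ(2/r₂ − 1/a_t)] = 1592 m/s.
Δv₂ = v_c2 − v_a = 1460 m/s.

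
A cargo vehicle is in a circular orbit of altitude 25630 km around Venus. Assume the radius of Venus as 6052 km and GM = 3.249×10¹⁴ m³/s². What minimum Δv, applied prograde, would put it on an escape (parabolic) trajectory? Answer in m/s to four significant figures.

Δv ≈ 1326 m/s

r = 6052 + 25630 = 31682 km = 3.1682×10⁷ m.
Circular speed v_c = √(μ/r) = 3202 m/s.
Escape speed v_esc = √(2μ/r) = √2 × v_c = 4529 m/s.
Δv = v_esc − v_c = 1326 m/s.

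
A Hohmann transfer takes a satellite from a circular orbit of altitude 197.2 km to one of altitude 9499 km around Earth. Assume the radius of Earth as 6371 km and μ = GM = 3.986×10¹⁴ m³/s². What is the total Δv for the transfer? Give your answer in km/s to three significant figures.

r₁ = 6371 + 197.2 = 6568.2 km = 6.5682×10⁶ m.
r₂ = 6371 + 9499 = 15870 km = 1.5870×10⁷ m.
Transfer ellipse a_t = (r₁ + r₂)/2 = 1.122×10⁷ m.
At r₁: circular v_c1 = √(μ/r₁) = 7790 m/s; transfer-perigee v_p = √[μ(2/r₁ − 1/a_t)] = 9265 m/s.
Δv₁ = v_p − v_c1 = 1475 m/s.
At r₂: circular v_c2 = √(μ/r₂) = 5012 m/s; transfer-apogee v_a = √[μ(2/r₂ − 1/a_t)] = 3835 m/s.
Δv₂ = v_c2 − v_a = 1177 m/s.
Total Δv = Δv₁ + Δv₂ = 2652 m/s = 2.652 km/s.

Δv_total ≈ 2.65 km/s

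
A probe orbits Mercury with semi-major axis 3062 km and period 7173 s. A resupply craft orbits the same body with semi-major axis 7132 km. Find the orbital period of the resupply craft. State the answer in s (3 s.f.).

T₂ ≈ 25500 s

Kepler's third law: T² ∝ a³, so T₂ = T₁ (a₂/a₁)^(3/2).
a₂/a₁ = 2.329, (a₂/a₁)^(3/2) = 3.555.
T₂ = 7173 × 3.555 = 25500 s.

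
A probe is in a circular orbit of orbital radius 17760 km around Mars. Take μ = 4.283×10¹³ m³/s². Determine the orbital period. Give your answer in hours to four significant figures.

r = 17760 km = 1.776×10⁷ m.
Kepler's third law: T = 2π√(r³/μ) = 2π√((1.776×10⁷)³ / 4.283×10¹³).
r³/μ = 1.308×10⁸ s², so T = 2π × 1.144×10⁴ = 7.186×10⁴ s.
Converting: 7.186×10⁴ s ÷ 3600 = 19.96 hours.

T ≈ 19.96 hours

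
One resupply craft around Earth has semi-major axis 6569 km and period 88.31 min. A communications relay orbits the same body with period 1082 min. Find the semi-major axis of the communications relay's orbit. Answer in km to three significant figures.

Kepler's third law: a³ ∝ T², so a₂ = a₁ (T₂/T₁)^(2/3).
T₂/T₁ = 12.25, (T₂/T₁)^(2/3) = 5.315.
a₂ = 6569 × 5.315 = 34910 km.

a₂ ≈ 34900 km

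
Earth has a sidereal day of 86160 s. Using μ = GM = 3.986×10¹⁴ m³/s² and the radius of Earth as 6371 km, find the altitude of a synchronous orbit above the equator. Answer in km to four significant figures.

h_sync ≈ 35790 km

A synchronous orbit has period T, so by Kepler's third law a = (μT²/4π²)^(1/3).
μT²/4π² = 3.986×10¹⁴ × (8.616×10⁴)² / 39.48 = 7.495×10²² m³.
a = 4.216×10⁷ m = 42163 km.
Altitude h = a − R = 42163 − 6371 = 35792 km.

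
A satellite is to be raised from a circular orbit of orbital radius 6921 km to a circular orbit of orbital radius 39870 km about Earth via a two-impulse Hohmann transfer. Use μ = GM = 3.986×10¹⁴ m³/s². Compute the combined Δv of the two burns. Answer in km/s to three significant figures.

Δv_total ≈ 3.76 km/s

r₁ = 6921 km = 6.921×10⁶ m.
r₂ = 39870 km = 3.987×10⁷ m.
Transfer ellipse a_t = (r₁ + r₂)/2 = 2.340×10⁷ m.
At r₁: circular v_c1 = √(μ/r₁) = 7589 m/s; transfer-perigee v_p = √[μ(2/r₁ − 1/a_t)] = 9907 m/s.
Δv₁ = v_p − v_c1 = 2318 m/s.
At r₂: circular v_c2 = √(μ/r₂) = 3162 m/s; transfer-apogee v_a = √[μ(2/r₂ − 1/a_t)] = 1720 m/s.
Δv₂ = v_c2 − v_a = 1442 m/s.
Total Δv = Δv₁ + Δv₂ = 3760 m/s = 3.760 km/s.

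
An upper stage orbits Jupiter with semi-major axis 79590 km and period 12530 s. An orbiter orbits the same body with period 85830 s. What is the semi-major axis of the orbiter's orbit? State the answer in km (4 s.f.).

Kepler's third law: a³ ∝ T², so a₂ = a₁ (T₂/T₁)^(2/3).
T₂/T₁ = 6.850, (T₂/T₁)^(2/3) = 3.607.
a₂ = 79590 × 3.607 = 2.871×10⁵ km.

a₂ ≈ 2.871×10⁵ km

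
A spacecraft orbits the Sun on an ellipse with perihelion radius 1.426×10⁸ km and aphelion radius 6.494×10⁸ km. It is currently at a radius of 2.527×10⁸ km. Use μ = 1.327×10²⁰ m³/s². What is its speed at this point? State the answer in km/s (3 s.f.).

Semi-major axis a = (r_p + r_a)/2 = 3.9600×10⁸ km = 3.960×10¹¹ m.
Vis-viva: v² = μ(2/r − 1/a) = 1.327×10²⁰ × (7.915×10⁻¹² − 2.525×10⁻¹²) = 7.152×10⁸ m²/s².
v = 26740 m/s = 26.74 km/s.

v ≈ 26.7 km/s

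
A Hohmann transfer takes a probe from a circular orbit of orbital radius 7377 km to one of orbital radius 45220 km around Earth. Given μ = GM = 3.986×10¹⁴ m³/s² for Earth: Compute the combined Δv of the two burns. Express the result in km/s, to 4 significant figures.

Δv_total ≈ 3.685 km/s

r₁ = 7377 km = 7.377×10⁶ m.
r₂ = 45220 km = 4.522×10⁷ m.
Transfer ellipse a_t = (r₁ + r₂)/2 = 2.630×10⁷ m.
At r₁: circular v_c1 = √(μ/r₁) = 7351 m/s; transfer-perigee v_p = √[μ(2/r₁ − 1/a_t)] = 9639 m/s.
Δv₁ = v_p − v_c1 = 2288 m/s.
At r₂: circular v_c2 = √(μ/r₂) = 2969 m/s; transfer-apogee v_a = √[μ(2/r₂ − 1/a_t)] = 1572 m/s.
Δv₂ = v_c2 − v_a = 1396 m/s.
Total Δv = Δv₁ + Δv₂ = 3685 m/s = 3.685 km/s.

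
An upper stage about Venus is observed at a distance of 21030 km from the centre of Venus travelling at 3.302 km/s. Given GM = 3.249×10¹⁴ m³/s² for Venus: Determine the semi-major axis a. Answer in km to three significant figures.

r = 2.103×10⁷ m.
Vis-viva rearranged: 1/a = 2/r − v²/μ = 9.510×10⁻⁸ − 3.356×10⁻⁸ = 6.154×10⁻⁸ m⁻¹.
a = 1.625×10⁷ m = 16249 km.

a ≈ 16200 km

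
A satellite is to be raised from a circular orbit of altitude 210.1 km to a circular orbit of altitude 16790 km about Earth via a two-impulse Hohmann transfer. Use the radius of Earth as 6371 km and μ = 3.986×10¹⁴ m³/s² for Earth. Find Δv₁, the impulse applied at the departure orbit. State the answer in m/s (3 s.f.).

r₁ = 6371 + 210.1 = 6581.1 km = 6.5811×10⁶ m.
r₂ = 6371 + 16790 = 23161 km = 2.3161×10⁷ m.
Transfer ellipse a_t = (r₁ + r₂)/2 = 1.487×10⁷ m.
At r₁: circular v_c1 = √(μ/r₁) = 7783 m/s; transfer-perigee v_p = √[μ(2/r₁ − 1/a_t)] = 9712 m/s.
Δv₁ = v_p − v_c1 = 1930 m/s.

Δv ≈ 1930 m/s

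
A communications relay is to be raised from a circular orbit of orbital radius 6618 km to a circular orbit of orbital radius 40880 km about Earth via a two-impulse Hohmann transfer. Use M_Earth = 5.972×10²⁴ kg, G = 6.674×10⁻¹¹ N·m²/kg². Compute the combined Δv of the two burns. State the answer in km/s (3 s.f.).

μ = GM = 6.674×10⁻¹¹ × 5.972×10²⁴ = 3.986×10¹⁴ m³/s².
r₁ = 6618 km = 6.618×10⁶ m.
r₂ = 40880 km = 4.088×10⁷ m.
Transfer ellipse a_t = (r₁ + r₂)/2 = 2.375×10⁷ m.
At r₁: circular v_c1 = √(μ/r₁) = 7760 m/s; transfer-perigee v_p = √[μ(2/r₁ − 1/a_t)] = 10180 m/s.
Δv₁ = v_p − v_c1 = 2421 m/s.
At r₂: circular v_c2 = √(μ/r₂) = 3122 m/s; transfer-apogee v_a = √[μ(2/r₂ − 1/a_t)] = 1648 m/s.
Δv₂ = v_c2 − v_a = 1474 m/s.
Total Δv = Δv₁ + Δv₂ = 3895 m/s = 3.895 km/s.

Δv_total ≈ 3.90 km/s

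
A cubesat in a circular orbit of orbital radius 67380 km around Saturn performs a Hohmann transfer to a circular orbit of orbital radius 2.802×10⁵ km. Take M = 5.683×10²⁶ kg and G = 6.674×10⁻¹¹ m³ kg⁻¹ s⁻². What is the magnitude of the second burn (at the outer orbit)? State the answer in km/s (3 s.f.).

Δv ≈ 4.39 km/s

μ = GM = 6.674×10⁻¹¹ × 5.683×10²⁶ = 3.793×10¹⁶ m³/s².
r₁ = 67380 km = 6.738×10⁷ m.
r₂ = 2.802×10⁵ km = 2.802×10⁸ m.
Transfer ellipse a_t = (r₁ + r₂)/2 = 1.738×10⁸ m.
At r₁: circular v_c1 = √(μ/r₁) = 23730 m/s; transfer-perikrone v_p = √[μ(2/r₁ − 1/a_t)] = 30130 m/s.
At r₂: circular v_c2 = √(μ/r₂) = 11630 m/s; transfer-apokrone v_a = √[μ(2/r₂ − 1/a_t)] = 7244 m/s.
Δv₂ = v_c2 − v_a = 4390 m/s.
= 4.390 km/s.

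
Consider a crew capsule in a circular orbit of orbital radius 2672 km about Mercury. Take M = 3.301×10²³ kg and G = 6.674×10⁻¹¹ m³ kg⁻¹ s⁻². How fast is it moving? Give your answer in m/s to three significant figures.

μ = GM = 6.674×10⁻¹¹ × 3.301×10²³ = 2.203×10¹³ m³/s².
r = 2672 km = 2.672×10⁶ m.
For a circular orbit v = √(μ/r) = √(2.203×10¹³ / 2.672×10⁶) = √(8.245×10⁶) = 2871 m/s.

v ≈ 2870 m/s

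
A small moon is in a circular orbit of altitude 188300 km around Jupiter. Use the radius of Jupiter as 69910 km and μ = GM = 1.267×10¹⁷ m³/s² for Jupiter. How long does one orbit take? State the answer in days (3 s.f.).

r = 69910 + 188300 = 258210 km = 2.5821×10⁸ m.
Kepler's third law: T = 2π√(r³/μ) = 2π√((2.582×10⁸)³ / 1.267×10¹⁷).
r³/μ = 1.359×10⁸ s², so T = 2π × 1.166×10⁴ = 7.324×10⁴ s.
Converting: 7.324×10⁴ s ÷ 86400 = 0.8477 days.

T ≈ 0.848 days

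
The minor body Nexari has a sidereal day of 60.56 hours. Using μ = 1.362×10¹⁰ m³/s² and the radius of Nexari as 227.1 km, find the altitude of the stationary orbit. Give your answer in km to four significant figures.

T = 60.56 hours = 2.180×10⁵ s.
A synchronous orbit has period T, so by Kepler's third law a = (μT²/4π²)^(1/3).
μT²/4π² = 1.362×10¹⁰ × (2.180×10⁵)² / 39.48 = 1.640×10¹⁹ m³.
a = 2.541×10⁶ m = 2540.6 km.
Altitude h = a − R = 2540.6 − 227.1 = 2313.5 km.

h_sync ≈ 2313 km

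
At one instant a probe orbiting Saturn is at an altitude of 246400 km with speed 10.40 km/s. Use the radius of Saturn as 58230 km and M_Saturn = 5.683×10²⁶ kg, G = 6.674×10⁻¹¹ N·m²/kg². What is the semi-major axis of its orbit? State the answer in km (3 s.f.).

a ≈ 2.69×10⁵ km

μ = GM = 6.674×10⁻¹¹ × 5.683×10²⁶ = 3.793×10¹⁶ m³/s².
r = 58230 + 246400 = 3.0463×10⁵ km = 3.046×10⁸ m.
Vis-viva rearranged: 1/a = 2/r − v²/μ = 6.565×10⁻⁹ − 2.852×10⁻⁹ = 3.714×10⁻⁹ m⁻¹.
a = 2.693×10⁸ m = 2.6928×10⁵ km.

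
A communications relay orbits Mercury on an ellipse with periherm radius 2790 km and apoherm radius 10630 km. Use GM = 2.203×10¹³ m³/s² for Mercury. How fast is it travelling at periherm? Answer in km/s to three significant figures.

Semi-major axis a = (r_p + r_a)/2 = 6710.0 km = 6.710×10⁶ m.
Vis-viva: v² = μ(2/r − 1/a) = 2.203×10¹³ × (7.168×10⁻⁷ − 1.490×10⁻⁷) = 1.251×10⁷ m²/s².
v = 3537 m/s = 3.537 km/s.

v ≈ 3.54 km/s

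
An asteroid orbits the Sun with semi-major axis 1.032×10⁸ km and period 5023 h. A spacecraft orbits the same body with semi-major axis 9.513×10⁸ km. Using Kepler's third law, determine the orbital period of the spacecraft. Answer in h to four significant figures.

Kepler's third law: T² ∝ a³, so T₂ = T₁ (a₂/a₁)^(3/2).
a₂/a₁ = 9.218, (a₂/a₁)^(3/2) = 27.99.
T₂ = 5023 × 27.99 = 1.406×10⁵ h.

T₂ ≈ 1.406×10⁵ h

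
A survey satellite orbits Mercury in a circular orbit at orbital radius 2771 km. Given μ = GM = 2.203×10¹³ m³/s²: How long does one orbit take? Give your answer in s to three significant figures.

T ≈ 6170 s

r = 2771 km = 2.771×10⁶ m.
Kepler's third law: T = 2π√(r³/μ) = 2π√((2.771×10⁶)³ / 2.203×10¹³).
r³/μ = 9.658×10⁵ s², so T = 2π × 9.828×10² = 6.175×10³ s.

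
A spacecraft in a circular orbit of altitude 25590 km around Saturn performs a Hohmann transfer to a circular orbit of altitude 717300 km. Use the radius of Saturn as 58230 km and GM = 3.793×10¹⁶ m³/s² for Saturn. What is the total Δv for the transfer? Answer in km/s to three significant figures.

r₁ = 58230 + 25590 = 83820 km = 8.3820×10⁷ m.
r₂ = 58230 + 717300 = 775530 km = 7.7553×10⁸ m.
Transfer ellipse a_t = (r₁ + r₂)/2 = 4.297×10⁸ m.
At r₁: circular v_c1 = √(μ/r₁) = 21270 m/s; transfer-perikrone v_p = √[μ(2/r₁ − 1/a_t)] = 28580 m/s.
Δv₁ = v_p − v_c1 = 7307 m/s.
At r₂: circular v_c2 = √(μ/r₂) = 6993 m/s; transfer-apokrone v_a = √[μ(2/r₂ − 1/a_t)] = 3089 m/s.
Δv₂ = v_c2 − v_a = 3905 m/s.
Total Δv = Δv₁ + Δv₂ = 11210 m/s = 11.21 km/s.

Δv_total ≈ 11.2 km/s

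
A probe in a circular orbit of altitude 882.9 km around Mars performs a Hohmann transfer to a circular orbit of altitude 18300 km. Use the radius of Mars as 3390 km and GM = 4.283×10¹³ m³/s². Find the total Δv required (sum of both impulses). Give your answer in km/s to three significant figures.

Δv_total ≈ 1.53 km/s

r₁ = 3390 + 882.9 = 4272.9 km = 4.2729×10⁶ m.
r₂ = 3390 + 18300 = 21690 km = 2.1690×10⁷ m.
Transfer ellipse a_t = (r₁ + r₂)/2 = 1.298×10⁷ m.
At r₁: circular v_c1 = √(μ/r₁) = 3166 m/s; transfer-periapsis v_p = √[μ(2/r₁ − 1/a_t)] = 4092 m/s.
Δv₁ = v_p − v_c1 = 926.4 m/s.
At r₂: circular v_c2 = √(μ/r₂) = 1405 m/s; transfer-apoapsis v_a = √[μ(2/r₂ − 1/a_t)] = 806.2 m/s.
Δv₂ = v_c2 − v_a = 599.0 m/s.
Total Δv = Δv₁ + Δv₂ = 1525 m/s = 1.525 km/s.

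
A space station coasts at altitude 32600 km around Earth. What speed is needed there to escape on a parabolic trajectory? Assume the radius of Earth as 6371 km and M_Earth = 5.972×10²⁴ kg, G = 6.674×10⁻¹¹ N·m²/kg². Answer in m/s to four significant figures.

μ = GM = 6.674×10⁻¹¹ × 5.972×10²⁴ = 3.986×10¹⁴ m³/s².
r = 6371 + 32600 = 38971 km = 3.8971×10⁷ m.
Escape speed v_esc = √(2μ/r) = √(2 × 3.986×10¹⁴ / 3.897×10⁷) = √(2.045×10⁷) = 4523 m/s.

v_esc ≈ 4523 m/s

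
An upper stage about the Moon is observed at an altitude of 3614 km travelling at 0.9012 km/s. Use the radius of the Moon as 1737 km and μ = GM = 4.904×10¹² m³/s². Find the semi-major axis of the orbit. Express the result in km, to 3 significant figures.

a ≈ 4800 km

r = 1737 + 3614 = 5351.0 km = 5.351×10⁶ m.
Vis-viva rearranged: 1/a = 2/r − v²/μ = 3.738×10⁻⁷ − 1.656×10⁻⁷ = 2.081×10⁻⁷ m⁻¹.
a = 4.804×10⁶ m = 4804.2 km.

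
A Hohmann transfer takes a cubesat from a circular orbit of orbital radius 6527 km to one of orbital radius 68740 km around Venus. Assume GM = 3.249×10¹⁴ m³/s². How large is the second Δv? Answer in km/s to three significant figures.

Δv ≈ 1.27 km/s

r₁ = 6527 km = 6.527×10⁶ m.
r₂ = 68740 km = 6.874×10⁷ m.
Transfer ellipse a_t = (r₁ + r₂)/2 = 3.763×10⁷ m.
At r₁: circular v_c1 = √(μ/r₁) = 7055 m/s; transfer-periapsis v_p = √[μ(2/r₁ − 1/a_t)] = 9535 m/s.
At r₂: circular v_c2 = √(μ/r₂) = 2174 m/s; transfer-apoapsis v_a = √[μ(2/r₂ − 1/a_t)] = 905.4 m/s.
Δv₂ = v_c2 − v_a = 1269 m/s.
= 1.269 km/s.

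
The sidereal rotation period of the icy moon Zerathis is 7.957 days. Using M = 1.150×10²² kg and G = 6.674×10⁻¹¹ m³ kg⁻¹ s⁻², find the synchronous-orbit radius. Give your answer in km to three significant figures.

μ = GM = 6.674×10⁻¹¹ × 1.150×10²² = 7.675×10¹¹ m³/s².
T = 7.957 days = 6.875×10⁵ s.
A synchronous orbit has period T, so by Kepler's third law a = (μT²/4π²)^(1/3).
μT²/4π² = 7.675×10¹¹ × (6.875×10⁵)² / 39.48 = 9.189×10²¹ m³.
a = 2.095×10⁷ m = 20945 km.

r_sync ≈ 20900 km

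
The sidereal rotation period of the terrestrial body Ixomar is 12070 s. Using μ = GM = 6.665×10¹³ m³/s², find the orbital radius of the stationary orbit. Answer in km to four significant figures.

r_sync ≈ 6265 km

A synchronous orbit has period T, so by Kepler's third law a = (μT²/4π²)^(1/3).
μT²/4π² = 6.665×10¹³ × (1.207×10⁴)² / 39.48 = 2.460×10²⁰ m³.
a = 6.265×10⁶ m = 6265.4 km.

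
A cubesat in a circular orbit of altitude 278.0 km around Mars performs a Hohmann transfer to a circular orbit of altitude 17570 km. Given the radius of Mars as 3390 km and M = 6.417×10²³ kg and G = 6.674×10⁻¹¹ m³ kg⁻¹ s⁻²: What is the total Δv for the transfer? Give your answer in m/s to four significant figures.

Δv_total ≈ 1690 m/s

μ = GM = 6.674×10⁻¹¹ × 6.417×10²³ = 4.283×10¹³ m³/s².
r₁ = 3390 + 278.0 = 3668.0 km = 3.6680×10⁶ m.
r₂ = 3390 + 17570 = 20960 km = 2.0960×10⁷ m.
Transfer ellipse a_t = (r₁ + r₂)/2 = 1.231×10⁷ m.
At r₁: circular v_c1 = √(μ/r₁) = 3417 m/s; transfer-periapsis v_p = √[μ(2/r₁ − 1/a_t)] = 4458 m/s.
Δv₁ = v_p − v_c1 = 1041 m/s.
At r₂: circular v_c2 = √(μ/r₂) = 1429 m/s; transfer-apoapsis v_a = √[μ(2/r₂ − 1/a_t)] = 780.2 m/s.
Δv₂ = v_c2 − v_a = 649.3 m/s.
Total Δv = Δv₁ + Δv₂ = 1690 m/s.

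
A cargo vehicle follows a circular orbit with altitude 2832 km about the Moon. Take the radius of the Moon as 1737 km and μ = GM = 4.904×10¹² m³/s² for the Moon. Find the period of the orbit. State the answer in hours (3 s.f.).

r = 1737 + 2832 = 4569.0 km = 4.5690×10⁶ m.
Kepler's third law: T = 2π√(r³/μ) = 2π√((4.569×10⁶)³ / 4.904×10¹²).
r³/μ = 1.945×10⁷ s², so T = 2π × 4.410×10³ = 2.771×10⁴ s.
Converting: 2.771×10⁴ s ÷ 3600 = 7.697 hours.

T ≈ 7.70 hours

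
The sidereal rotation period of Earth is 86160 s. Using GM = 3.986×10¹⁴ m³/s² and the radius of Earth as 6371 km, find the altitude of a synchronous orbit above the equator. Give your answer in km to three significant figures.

A synchronous orbit has period T, so by Kepler's third law a = (μT²/4π²)^(1/3).
μT²/4π² = 3.986×10¹⁴ × (8.616×10⁴)² / 39.48 = 7.495×10²² m³.
a = 4.216×10⁷ m = 42163 km.
Altitude h = a − R = 42163 − 6371 = 35792 km.

h_sync ≈ 35800 km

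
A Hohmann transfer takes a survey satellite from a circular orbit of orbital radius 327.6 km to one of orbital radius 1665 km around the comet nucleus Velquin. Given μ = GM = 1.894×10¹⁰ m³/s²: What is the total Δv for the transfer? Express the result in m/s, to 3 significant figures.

r₁ = 327.6 km = 3.276×10⁵ m.
r₂ = 1665 km = 1.665×10⁶ m.
Transfer ellipse a_t = (r₁ + r₂)/2 = 9.963×10⁵ m.
At r₁: circular v_c1 = √(μ/r₁) = 240.4 m/s; transfer-periapsis v_p = √[μ(2/r₁ − 1/a_t)] = 310.8 m/s.
Δv₁ = v_p − v_c1 = 70.39 m/s.
At r₂: circular v_c2 = √(μ/r₂) = 106.7 m/s; transfer-apoapsis v_a = √[μ(2/r₂ − 1/a_t)] = 61.16 m/s.
Δv₂ = v_c2 − v_a = 45.50 m/s.
Total Δv = Δv₁ + Δv₂ = 115.9 m/s.

Δv_total ≈ 116 m/s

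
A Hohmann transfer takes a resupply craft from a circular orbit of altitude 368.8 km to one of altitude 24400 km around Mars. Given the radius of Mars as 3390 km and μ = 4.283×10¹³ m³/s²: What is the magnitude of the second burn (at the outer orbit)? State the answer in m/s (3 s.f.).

r₁ = 3390 + 368.8 = 3758.8 km = 3.7588×10⁶ m.
r₂ = 3390 + 24400 = 27790 km = 2.7790×10⁷ m.
Transfer ellipse a_t = (r₁ + r₂)/2 = 1.577×10⁷ m.
At r₁: circular v_c1 = √(μ/r₁) = 3376 m/s; transfer-periapsis v_p = √[μ(2/r₁ − 1/a_t)] = 4480 m/s.
At r₂: circular v_c2 = √(μ/r₂) = 1241 m/s; transfer-apoapsis v_a = √[μ(2/r₂ − 1/a_t)] = 606.0 m/s.
Δv₂ = v_c2 − v_a = 635.4 m/s.

Δv ≈ 635 m/s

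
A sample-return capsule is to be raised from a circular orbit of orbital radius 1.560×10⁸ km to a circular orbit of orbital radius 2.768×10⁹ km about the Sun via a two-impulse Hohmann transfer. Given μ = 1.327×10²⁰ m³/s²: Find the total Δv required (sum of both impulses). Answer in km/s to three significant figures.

r₁ = 1.560×10⁸ km = 1.560×10¹¹ m.
r₂ = 2.768×10⁹ km = 2.768×10¹² m.
Transfer ellipse a_t = (r₁ + r₂)/2 = 1.462×10¹² m.
At r₁: circular v_c1 = √(μ/r₁) = 29170 m/s; transfer-perihelion v_p = √[μ(2/r₁ − 1/a_t)] = 40130 m/s.
Δv₁ = v_p − v_c1 = 10970 m/s.
At r₂: circular v_c2 = √(μ/r₂) = 6924 m/s; transfer-aphelion v_a = √[μ(2/r₂ − 1/a_t)] = 2262 m/s.
Δv₂ = v_c2 − v_a = 4662 m/s.
Total Δv = Δv₁ + Δv₂ = 15630 m/s = 15.63 km/s.

Δv_total ≈ 15.6 km/s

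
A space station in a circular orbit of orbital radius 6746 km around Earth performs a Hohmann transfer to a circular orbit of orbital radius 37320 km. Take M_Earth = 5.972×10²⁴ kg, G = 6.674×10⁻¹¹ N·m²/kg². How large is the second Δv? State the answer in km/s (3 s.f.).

μ = GM = 6.674×10⁻¹¹ × 5.972×10²⁴ = 3.986×10¹⁴ m³/s².
r₁ = 6746 km = 6.746×10⁶ m.
r₂ = 37320 km = 3.732×10⁷ m.
Transfer ellipse a_t = (r₁ + r₂)/2 = 2.203×10⁷ m.
At r₁: circular v_c1 = √(μ/r₁) = 7687 m/s; transfer-perigee v_p = √[μ(2/r₁ − 1/a_t)] = 10000 m/s.
At r₂: circular v_c2 = √(μ/r₂) = 3268 m/s; transfer-apogee v_a = √[μ(2/r₂ − 1/a_t)] = 1808 m/s.
Δv₂ = v_c2 − v_a = 1460 m/s.
= 1.460 km/s.

Δv ≈ 1.46 km/s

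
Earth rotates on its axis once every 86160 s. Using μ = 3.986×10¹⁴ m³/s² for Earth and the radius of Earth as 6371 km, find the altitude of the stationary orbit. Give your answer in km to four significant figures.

A synchronous orbit has period T, so by Kepler's third law a = (μT²/4π²)^(1/3).
μT²/4π² = 3.986×10¹⁴ × (8.616×10⁴)² / 39.48 = 7.495×10²² m³.
a = 4.216×10⁷ m = 42163 km.
Altitude h = a − R = 42163 − 6371 = 35792 km.

h_sync ≈ 35790 km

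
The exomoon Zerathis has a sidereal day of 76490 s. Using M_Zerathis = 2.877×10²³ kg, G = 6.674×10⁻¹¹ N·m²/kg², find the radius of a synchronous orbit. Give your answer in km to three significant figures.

μ = GM = 6.674×10⁻¹¹ × 2.877×10²³ = 1.920×10¹³ m³/s².
A synchronous orbit has period T, so by Kepler's third law a = (μT²/4π²)^(1/3).
μT²/4π² = 1.920×10¹³ × (7.649×10⁴)² / 39.48 = 2.846×10²¹ m³.
a = 1.417×10⁷ m = 14171 km.

r_sync ≈ 14200 km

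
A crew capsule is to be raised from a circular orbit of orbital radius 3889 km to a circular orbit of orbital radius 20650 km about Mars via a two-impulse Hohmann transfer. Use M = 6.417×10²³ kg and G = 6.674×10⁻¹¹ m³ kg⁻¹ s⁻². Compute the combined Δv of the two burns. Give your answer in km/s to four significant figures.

Δv_total ≈ 1.616 km/s

μ = GM = 6.674×10⁻¹¹ × 6.417×10²³ = 4.283×10¹³ m³/s².
r₁ = 3889 km = 3.889×10⁶ m.
r₂ = 20650 km = 2.065×10⁷ m.
Transfer ellipse a_t = (r₁ + r₂)/2 = 1.227×10⁷ m.
At r₁: circular v_c1 = √(μ/r₁) = 3318 m/s; transfer-periapsis v_p = √[μ(2/r₁ − 1/a_t)] = 4305 m/s.
Δv₁ = v_p − v_c1 = 986.6 m/s.
At r₂: circular v_c2 = √(μ/r₂) = 1440 m/s; transfer-apoapsis v_a = √[μ(2/r₂ − 1/a_t)] = 810.8 m/s.
Δv₂ = v_c2 − v_a = 629.3 m/s.
Total Δv = Δv₁ + Δv₂ = 1616 m/s = 1.616 km/s.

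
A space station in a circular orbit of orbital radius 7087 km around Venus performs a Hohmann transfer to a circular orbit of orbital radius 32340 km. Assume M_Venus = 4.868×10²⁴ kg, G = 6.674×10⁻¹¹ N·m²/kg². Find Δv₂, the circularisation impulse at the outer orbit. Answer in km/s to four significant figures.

μ = GM = 6.674×10⁻¹¹ × 4.868×10²⁴ = 3.249×10¹⁴ m³/s².
r₁ = 7087 km = 7.087×10⁶ m.
r₂ = 32340 km = 3.234×10⁷ m.
Transfer ellipse a_t = (r₁ + r₂)/2 = 1.971×10⁷ m.
At r₁: circular v_c1 = √(μ/r₁) = 6771 m/s; transfer-periapsis v_p = √[μ(2/r₁ − 1/a_t)] = 8672 m/s.
At r₂: circular v_c2 = √(μ/r₂) = 3170 m/s; transfer-apoapsis v_a = √[μ(2/r₂ − 1/a_t)] = 1900 m/s.
Δv₂ = v_c2 − v_a = 1269 m/s.
= 1.269 km/s.

Δv ≈ 1.269 km/s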